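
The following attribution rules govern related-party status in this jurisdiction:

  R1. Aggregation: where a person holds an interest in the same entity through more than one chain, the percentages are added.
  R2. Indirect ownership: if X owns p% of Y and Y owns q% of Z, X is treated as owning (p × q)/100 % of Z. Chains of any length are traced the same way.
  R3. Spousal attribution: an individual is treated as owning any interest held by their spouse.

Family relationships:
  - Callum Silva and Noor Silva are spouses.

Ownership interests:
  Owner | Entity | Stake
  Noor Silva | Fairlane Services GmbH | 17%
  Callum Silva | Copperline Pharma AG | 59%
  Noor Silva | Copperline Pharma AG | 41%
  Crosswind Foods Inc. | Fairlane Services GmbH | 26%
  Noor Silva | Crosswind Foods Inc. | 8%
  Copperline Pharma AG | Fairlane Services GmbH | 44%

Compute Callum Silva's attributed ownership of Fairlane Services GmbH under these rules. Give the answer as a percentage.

63.08%

By spousal attribution (R3), Callum Silva is treated as also owning Noor Silva's interest in Copperline Pharma AG, giving 59% + 41% = 100%.
By spousal attribution (R3), Callum Silva is treated as owning Noor Silva's 8% interest in Crosswind Foods Inc.
By spousal attribution (R3), Callum Silva is treated as owning Noor Silva's 17% interest in Fairlane Services GmbH.
Chain via Copperline Pharma AG (R2): 100% × 44% = 44% of Fairlane Services GmbH.
Chain via Crosswind Foods Inc. (R2): 8% × 26% = 2.08% of Fairlane Services GmbH.
Direct interest in Fairlane Services GmbH: 17%.
Aggregating (R1): 44% + 2.08% + 17% = 63.08%.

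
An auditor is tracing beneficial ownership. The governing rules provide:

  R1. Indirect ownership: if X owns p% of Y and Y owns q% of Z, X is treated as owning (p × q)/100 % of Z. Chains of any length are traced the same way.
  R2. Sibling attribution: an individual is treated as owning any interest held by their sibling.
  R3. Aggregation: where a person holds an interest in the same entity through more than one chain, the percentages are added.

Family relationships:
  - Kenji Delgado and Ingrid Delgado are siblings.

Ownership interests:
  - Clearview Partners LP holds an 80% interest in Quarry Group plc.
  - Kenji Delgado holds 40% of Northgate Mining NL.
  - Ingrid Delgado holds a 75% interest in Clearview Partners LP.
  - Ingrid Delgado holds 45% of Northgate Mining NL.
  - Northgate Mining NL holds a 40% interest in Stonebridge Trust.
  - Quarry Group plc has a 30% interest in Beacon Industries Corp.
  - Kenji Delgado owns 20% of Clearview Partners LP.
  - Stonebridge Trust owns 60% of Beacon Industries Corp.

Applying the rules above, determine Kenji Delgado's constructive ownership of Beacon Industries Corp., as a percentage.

43.2%

By sibling attribution (R2), Kenji Delgado is treated as also owning Ingrid Delgado's interest in Northgate Mining NL, giving 40% + 45% = 85%.
By sibling attribution (R2), Kenji Delgado is treated as also owning Ingrid Delgado's interest in Clearview Partners LP, giving 20% + 75% = 95%.
Chain via Northgate Mining NL → Stonebridge Trust (R1): 85% × 40% × 60% = 20.4% of Beacon Industries Corp.
Chain via Clearview Partners LP → Quarry Group plc (R1): 95% × 80% × 30% = 22.8% of Beacon Industries Corp.
Aggregating (R3): 20.4% + 22.8% = 43.2%.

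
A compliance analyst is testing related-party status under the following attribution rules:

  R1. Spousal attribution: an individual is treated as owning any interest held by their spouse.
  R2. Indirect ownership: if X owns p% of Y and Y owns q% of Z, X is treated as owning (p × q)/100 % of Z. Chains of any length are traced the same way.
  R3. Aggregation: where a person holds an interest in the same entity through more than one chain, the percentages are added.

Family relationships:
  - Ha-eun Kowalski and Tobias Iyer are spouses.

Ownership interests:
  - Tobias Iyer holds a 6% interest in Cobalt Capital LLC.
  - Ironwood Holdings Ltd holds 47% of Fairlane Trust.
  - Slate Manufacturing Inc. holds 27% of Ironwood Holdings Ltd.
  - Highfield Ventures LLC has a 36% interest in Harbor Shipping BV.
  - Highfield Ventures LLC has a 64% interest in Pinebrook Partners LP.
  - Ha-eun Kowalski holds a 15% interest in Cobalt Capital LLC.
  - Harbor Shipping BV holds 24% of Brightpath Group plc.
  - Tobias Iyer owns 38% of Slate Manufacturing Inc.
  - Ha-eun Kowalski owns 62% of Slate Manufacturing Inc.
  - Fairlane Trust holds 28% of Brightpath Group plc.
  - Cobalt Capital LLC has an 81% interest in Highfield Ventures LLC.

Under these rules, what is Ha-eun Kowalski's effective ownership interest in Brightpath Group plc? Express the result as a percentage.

5.022864%

By spousal attribution (R1), Ha-eun Kowalski is treated as also owning Tobias Iyer's interest in Cobalt Capital LLC, giving 15% + 6% = 21%.
By spousal attribution (R1), Ha-eun Kowalski is treated as also owning Tobias Iyer's interest in Slate Manufacturing Inc, giving 62% + 38% = 100%.
Chain via Cobalt Capital LLC → Highfield Ventures LLC → Harbor Shipping BV (R2): 21% × 81% × 36% × 24% = 1.469664% of Brightpath Group plc.
Chain via Slate Manufacturing Inc. → Ironwood Holdings Ltd → Fairlane Trust (R2): 100% × 27% × 47% × 28% = 3.5532% of Brightpath Group plc.
Aggregating (R3): 1.469664% + 3.5532% = 5.022864%.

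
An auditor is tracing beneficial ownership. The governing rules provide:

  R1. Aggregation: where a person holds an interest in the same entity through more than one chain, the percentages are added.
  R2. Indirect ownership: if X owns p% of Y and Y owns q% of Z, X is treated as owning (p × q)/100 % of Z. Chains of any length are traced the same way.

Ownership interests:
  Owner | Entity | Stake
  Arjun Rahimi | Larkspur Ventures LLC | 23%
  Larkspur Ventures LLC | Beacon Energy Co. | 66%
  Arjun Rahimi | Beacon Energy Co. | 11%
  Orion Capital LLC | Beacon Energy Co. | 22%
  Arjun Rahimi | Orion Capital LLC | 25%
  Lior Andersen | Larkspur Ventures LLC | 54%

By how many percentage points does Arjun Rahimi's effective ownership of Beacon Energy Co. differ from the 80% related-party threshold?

Chain via Orion Capital LLC (R2): 25% × 22% = 5.5% of Beacon Energy Co.
Chain via Larkspur Ventures LLC (R2): 23% × 66% = 15.18% of Beacon Energy Co.
Direct interest in Beacon Energy Co: 11%.
Aggregating (R1): 5.5% + 15.18% + 11% = 31.68%.
31.68% falls short of the 80% threshold by 48.32 percentage points.

48.32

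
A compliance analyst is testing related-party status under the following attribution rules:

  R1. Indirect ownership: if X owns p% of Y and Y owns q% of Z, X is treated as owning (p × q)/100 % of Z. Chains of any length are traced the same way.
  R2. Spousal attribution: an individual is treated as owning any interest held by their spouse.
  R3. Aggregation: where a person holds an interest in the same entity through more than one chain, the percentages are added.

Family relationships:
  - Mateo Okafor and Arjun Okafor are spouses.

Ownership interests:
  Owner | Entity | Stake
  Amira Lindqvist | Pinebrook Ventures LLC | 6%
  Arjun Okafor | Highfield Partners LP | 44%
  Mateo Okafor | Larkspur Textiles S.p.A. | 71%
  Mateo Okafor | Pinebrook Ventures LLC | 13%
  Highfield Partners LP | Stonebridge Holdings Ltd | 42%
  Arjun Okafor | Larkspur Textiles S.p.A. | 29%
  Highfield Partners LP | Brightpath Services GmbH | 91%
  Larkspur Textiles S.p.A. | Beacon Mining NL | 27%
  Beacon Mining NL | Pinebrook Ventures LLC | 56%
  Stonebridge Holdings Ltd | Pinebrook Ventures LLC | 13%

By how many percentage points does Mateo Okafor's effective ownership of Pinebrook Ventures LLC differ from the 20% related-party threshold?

10.5224

By spousal attribution (R2), Mateo Okafor is treated as also owning Arjun Okafor's interest in Larkspur Textiles S.p.A, giving 71% + 29% = 100%.
By spousal attribution (R2), Mateo Okafor is treated as owning Arjun Okafor's 44% interest in Highfield Partners LP.
Chain via Larkspur Textiles S.p.A. → Beacon Mining NL (R1): 100% × 27% × 56% = 15.12% of Pinebrook Ventures LLC.
Direct interest in Pinebrook Ventures LLC: 13%.
Chain via Highfield Partners LP → Stonebridge Holdings Ltd (R1): 44% × 42% × 13% = 2.4024% of Pinebrook Ventures LLC.
Aggregating (R3): 15.12% + 13% + 2.4024% = 30.5224%.
30.5224% exceeds the 20% threshold by 10.5224 percentage points.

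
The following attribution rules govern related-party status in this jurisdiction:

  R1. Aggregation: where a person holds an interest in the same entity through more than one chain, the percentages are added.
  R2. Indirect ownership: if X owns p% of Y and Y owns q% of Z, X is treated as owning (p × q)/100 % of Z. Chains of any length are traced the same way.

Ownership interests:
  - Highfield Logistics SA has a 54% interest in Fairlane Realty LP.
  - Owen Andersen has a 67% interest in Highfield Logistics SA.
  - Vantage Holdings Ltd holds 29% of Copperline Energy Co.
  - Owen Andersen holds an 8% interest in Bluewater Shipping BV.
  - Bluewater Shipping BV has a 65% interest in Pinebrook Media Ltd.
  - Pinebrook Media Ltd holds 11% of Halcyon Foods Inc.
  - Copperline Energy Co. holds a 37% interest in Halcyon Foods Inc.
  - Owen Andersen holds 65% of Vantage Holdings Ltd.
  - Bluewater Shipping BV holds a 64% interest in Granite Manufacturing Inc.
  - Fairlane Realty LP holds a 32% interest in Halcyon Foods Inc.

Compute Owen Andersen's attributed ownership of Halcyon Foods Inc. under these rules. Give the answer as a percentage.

19.1241%

Chain via Vantage Holdings Ltd → Copperline Energy Co. (R2): 65% × 29% × 37% = 6.9745% of Halcyon Foods Inc.
Chain via Highfield Logistics SA → Fairlane Realty LP (R2): 67% × 54% × 32% = 11.5776% of Halcyon Foods Inc.
Chain via Bluewater Shipping BV → Pinebrook Media Ltd (R2): 8% × 65% × 11% = 0.572% of Halcyon Foods Inc.
Aggregating (R1): 6.9745% + 11.5776% + 0.572% = 19.1241%.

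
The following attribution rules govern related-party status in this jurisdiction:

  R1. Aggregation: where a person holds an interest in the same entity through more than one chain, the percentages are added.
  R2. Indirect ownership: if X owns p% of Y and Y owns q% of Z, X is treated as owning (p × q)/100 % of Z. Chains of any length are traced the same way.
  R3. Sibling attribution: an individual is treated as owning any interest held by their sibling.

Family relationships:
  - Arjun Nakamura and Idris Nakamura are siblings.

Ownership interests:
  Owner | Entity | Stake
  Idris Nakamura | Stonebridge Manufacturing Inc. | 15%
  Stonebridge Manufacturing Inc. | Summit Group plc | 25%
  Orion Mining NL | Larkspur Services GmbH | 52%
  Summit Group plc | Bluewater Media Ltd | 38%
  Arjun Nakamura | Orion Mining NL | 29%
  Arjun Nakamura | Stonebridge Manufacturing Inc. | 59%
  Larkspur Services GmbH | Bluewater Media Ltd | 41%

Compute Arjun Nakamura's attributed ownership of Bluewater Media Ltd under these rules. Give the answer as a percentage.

13.2128%

By sibling attribution (R3), Arjun Nakamura is treated as also owning Idris Nakamura's interest in Stonebridge Manufacturing Inc, giving 59% + 15% = 74%.
Chain via Orion Mining NL → Larkspur Services GmbH (R2): 29% × 52% × 41% = 6.1828% of Bluewater Media Ltd.
Chain via Stonebridge Manufacturing Inc. → Summit Group plc (R2): 74% × 25% × 38% = 7.03% of Bluewater Media Ltd.
Aggregating (R1): 6.1828% + 7.03% = 13.2128%.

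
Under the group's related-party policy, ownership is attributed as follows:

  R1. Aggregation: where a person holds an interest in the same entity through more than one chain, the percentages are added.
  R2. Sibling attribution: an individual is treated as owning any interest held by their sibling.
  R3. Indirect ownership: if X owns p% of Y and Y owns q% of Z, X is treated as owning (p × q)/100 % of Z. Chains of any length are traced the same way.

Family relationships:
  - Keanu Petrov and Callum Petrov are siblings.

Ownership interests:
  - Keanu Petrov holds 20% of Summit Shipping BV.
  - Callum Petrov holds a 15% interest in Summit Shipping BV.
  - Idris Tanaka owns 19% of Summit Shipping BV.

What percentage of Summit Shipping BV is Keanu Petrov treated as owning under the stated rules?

35%

By sibling attribution (R2), Keanu Petrov is treated as also owning Callum Petrov's interest in Summit Shipping BV, giving 20% + 15% = 35%.
Direct interest in Summit Shipping BV: 35%.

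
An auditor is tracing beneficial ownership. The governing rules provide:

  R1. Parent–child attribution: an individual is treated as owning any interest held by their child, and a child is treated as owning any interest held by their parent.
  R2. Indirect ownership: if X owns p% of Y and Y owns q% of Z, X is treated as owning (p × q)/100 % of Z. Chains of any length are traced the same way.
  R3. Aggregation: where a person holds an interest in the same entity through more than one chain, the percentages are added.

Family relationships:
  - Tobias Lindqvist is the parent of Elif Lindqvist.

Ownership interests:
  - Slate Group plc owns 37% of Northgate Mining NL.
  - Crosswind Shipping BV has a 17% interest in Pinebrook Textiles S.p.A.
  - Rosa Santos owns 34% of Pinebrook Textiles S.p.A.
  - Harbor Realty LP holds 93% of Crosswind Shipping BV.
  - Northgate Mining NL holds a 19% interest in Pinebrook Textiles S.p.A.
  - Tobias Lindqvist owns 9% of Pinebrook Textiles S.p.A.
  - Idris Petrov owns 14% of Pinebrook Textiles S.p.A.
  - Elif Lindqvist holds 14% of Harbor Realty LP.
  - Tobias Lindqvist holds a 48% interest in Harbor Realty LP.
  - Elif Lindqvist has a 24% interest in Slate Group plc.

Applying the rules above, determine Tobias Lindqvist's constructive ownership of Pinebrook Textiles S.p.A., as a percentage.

20.4894%

By parent–child attribution (R1), Tobias Lindqvist is treated as also owning Elif Lindqvist's interest in Harbor Realty LP, giving 48% + 14% = 62%.
By parent–child attribution (R1), Tobias Lindqvist is treated as owning Elif Lindqvist's 24% interest in Slate Group plc.
Chain via Harbor Realty LP → Crosswind Shipping BV (R2): 62% × 93% × 17% = 9.8022% of Pinebrook Textiles S.p.A.
Direct interest in Pinebrook Textiles S.p.A: 9%.
Chain via Slate Group plc → Northgate Mining NL (R2): 24% × 37% × 19% = 1.6872% of Pinebrook Textiles S.p.A.
Aggregating (R3): 9.8022% + 9% + 1.6872% = 20.4894%.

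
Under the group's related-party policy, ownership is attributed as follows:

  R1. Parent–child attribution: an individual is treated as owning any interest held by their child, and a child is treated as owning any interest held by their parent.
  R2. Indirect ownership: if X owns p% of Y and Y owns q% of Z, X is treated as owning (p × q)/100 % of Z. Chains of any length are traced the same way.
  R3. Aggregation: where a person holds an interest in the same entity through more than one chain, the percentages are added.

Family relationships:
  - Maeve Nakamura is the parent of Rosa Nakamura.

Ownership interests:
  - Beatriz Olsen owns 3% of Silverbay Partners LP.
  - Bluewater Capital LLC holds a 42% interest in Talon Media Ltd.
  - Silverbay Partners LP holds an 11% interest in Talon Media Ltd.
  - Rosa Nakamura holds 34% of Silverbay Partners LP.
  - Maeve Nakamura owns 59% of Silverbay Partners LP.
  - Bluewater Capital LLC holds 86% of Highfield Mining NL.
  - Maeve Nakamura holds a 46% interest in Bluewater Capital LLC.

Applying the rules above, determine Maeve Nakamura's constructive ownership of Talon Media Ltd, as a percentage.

29.55%

By parent–child attribution (R1), Maeve Nakamura is treated as also owning Rosa Nakamura's interest in Silverbay Partners LP, giving 59% + 34% = 93%.
Chain via Bluewater Capital LLC (R2): 46% × 42% = 19.32% of Talon Media Ltd.
Chain via Silverbay Partners LP (R2): 93% × 11% = 10.23% of Talon Media Ltd.
Aggregating (R3): 19.32% + 10.23% = 29.55%.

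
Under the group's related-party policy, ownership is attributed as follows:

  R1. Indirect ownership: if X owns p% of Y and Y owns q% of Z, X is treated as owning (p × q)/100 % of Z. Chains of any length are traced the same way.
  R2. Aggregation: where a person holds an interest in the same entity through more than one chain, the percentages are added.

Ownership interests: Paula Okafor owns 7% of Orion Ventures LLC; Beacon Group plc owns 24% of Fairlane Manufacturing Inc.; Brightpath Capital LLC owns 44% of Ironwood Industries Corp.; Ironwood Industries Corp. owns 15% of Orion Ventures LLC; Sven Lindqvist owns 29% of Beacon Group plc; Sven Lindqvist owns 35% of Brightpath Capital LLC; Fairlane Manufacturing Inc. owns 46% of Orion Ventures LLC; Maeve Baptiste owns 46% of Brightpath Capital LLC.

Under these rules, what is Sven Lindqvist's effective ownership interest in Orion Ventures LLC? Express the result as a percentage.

Chain via Beacon Group plc → Fairlane Manufacturing Inc. (R1): 29% × 24% × 46% = 3.2016% of Orion Ventures LLC.
Chain via Brightpath Capital LLC → Ironwood Industries Corp. (R1): 35% × 44% × 15% = 2.31% of Orion Ventures LLC.
Aggregating (R2): 3.2016% + 2.31% = 5.5116%.

5.5116%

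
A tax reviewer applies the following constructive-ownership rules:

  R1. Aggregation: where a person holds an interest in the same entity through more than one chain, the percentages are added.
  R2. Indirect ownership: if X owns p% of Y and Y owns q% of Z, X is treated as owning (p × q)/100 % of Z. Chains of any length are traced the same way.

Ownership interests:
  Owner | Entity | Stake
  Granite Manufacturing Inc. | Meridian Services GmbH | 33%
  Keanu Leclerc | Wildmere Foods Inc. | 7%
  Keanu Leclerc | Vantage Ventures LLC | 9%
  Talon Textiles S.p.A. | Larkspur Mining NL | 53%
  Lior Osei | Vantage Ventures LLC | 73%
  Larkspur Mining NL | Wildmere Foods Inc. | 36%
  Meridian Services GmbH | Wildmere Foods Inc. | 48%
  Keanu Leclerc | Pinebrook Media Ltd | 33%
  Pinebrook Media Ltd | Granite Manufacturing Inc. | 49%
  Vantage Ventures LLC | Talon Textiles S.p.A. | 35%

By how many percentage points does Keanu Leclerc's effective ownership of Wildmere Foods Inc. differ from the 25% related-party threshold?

Chain via Pinebrook Media Ltd → Granite Manufacturing Inc. → Meridian Services GmbH (R2): 33% × 49% × 33% × 48% = 2.561328% of Wildmere Foods Inc.
Chain via Vantage Ventures LLC → Talon Textiles S.p.A. → Larkspur Mining NL (R2): 9% × 35% × 53% × 36% = 0.60102% of Wildmere Foods Inc.
Direct interest in Wildmere Foods Inc: 7%.
Aggregating (R1): 2.561328% + 0.60102% + 7% = 10.162348%.
10.162348% falls short of the 25% threshold by 14.837652 percentage points.

14.837652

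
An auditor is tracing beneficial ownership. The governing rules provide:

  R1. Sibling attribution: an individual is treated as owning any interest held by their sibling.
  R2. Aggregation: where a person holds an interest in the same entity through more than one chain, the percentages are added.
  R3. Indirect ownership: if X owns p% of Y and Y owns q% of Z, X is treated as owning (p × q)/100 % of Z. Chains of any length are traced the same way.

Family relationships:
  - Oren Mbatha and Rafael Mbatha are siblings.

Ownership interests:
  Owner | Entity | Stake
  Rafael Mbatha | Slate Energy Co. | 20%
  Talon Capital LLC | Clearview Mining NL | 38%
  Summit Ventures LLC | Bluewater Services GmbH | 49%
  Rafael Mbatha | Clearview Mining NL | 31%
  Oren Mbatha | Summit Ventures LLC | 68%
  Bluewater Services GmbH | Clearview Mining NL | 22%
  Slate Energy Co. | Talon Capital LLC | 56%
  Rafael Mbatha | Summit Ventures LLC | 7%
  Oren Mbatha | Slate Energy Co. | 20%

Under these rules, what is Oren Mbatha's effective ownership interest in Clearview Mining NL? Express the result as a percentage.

47.597%

By sibling attribution (R1), Oren Mbatha is treated as also owning Rafael Mbatha's interest in Slate Energy Co, giving 20% + 20% = 40%.
By sibling attribution (R1), Oren Mbatha is treated as also owning Rafael Mbatha's interest in Summit Ventures LLC, giving 68% + 7% = 75%.
By sibling attribution (R1), Oren Mbatha is treated as owning Rafael Mbatha's 31% interest in Clearview Mining NL.
Chain via Slate Energy Co. → Talon Capital LLC (R3): 40% × 56% × 38% = 8.512% of Clearview Mining NL.
Chain via Summit Ventures LLC → Bluewater Services GmbH (R3): 75% × 49% × 22% = 8.085% of Clearview Mining NL.
Direct interest in Clearview Mining NL: 31%.
Aggregating (R2): 8.512% + 8.085% + 31% = 47.597%.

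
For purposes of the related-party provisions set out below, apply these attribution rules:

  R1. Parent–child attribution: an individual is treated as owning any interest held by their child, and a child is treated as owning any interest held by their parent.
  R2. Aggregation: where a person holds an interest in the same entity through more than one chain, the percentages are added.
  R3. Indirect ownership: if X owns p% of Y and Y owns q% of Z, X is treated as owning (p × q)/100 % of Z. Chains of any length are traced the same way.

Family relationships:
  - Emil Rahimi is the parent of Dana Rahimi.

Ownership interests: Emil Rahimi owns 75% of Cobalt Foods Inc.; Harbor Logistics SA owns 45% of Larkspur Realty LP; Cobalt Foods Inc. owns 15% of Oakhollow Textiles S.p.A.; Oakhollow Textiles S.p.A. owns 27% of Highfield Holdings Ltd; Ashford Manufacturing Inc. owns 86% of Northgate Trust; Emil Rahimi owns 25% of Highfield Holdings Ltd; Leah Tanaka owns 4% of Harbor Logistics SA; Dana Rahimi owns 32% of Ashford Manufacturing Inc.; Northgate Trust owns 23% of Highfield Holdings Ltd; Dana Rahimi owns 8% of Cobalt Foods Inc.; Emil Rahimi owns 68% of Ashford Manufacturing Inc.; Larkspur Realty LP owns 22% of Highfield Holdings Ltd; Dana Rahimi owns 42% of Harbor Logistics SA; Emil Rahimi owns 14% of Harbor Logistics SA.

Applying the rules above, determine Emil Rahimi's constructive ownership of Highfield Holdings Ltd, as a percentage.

53.6855%

By parent–child attribution (R1), Emil Rahimi is treated as also owning Dana Rahimi's interest in Ashford Manufacturing Inc, giving 68% + 32% = 100%.
By parent–child attribution (R1), Emil Rahimi is treated as also owning Dana Rahimi's interest in Cobalt Foods Inc, giving 75% + 8% = 83%.
By parent–child attribution (R1), Emil Rahimi is treated as also owning Dana Rahimi's interest in Harbor Logistics SA, giving 14% + 42% = 56%.
Chain via Ashford Manufacturing Inc. → Northgate Trust (R3): 100% × 86% × 23% = 19.78% of Highfield Holdings Ltd.
Chain via Cobalt Foods Inc. → Oakhollow Textiles S.p.A. (R3): 83% × 15% × 27% = 3.3615% of Highfield Holdings Ltd.
Chain via Harbor Logistics SA → Larkspur Realty LP (R3): 56% × 45% × 22% = 5.544% of Highfield Holdings Ltd.
Direct interest in Highfield Holdings Ltd: 25%.
Aggregating (R2): 19.78% + 3.3615% + 5.544% + 25% = 53.6855%.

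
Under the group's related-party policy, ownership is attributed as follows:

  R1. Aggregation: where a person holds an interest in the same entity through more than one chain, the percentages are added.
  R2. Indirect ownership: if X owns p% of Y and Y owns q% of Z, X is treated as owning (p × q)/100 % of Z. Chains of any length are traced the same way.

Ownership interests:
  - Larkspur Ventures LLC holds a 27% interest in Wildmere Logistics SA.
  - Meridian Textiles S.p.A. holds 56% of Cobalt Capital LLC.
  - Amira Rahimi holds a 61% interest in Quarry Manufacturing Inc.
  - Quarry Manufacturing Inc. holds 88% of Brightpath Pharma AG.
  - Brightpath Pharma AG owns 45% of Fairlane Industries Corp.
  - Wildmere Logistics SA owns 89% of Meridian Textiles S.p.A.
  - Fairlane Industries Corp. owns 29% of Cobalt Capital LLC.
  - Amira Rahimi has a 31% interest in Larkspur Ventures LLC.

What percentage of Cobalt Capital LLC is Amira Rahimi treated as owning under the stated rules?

11.176848%

Chain via Quarry Manufacturing Inc. → Brightpath Pharma AG → Fairlane Industries Corp. (R2): 61% × 88% × 45% × 29% = 7.00524% of Cobalt Capital LLC.
Chain via Larkspur Ventures LLC → Wildmere Logistics SA → Meridian Textiles S.p.A. (R2): 31% × 27% × 89% × 56% = 4.171608% of Cobalt Capital LLC.
Aggregating (R1): 7.00524% + 4.171608% = 11.176848%.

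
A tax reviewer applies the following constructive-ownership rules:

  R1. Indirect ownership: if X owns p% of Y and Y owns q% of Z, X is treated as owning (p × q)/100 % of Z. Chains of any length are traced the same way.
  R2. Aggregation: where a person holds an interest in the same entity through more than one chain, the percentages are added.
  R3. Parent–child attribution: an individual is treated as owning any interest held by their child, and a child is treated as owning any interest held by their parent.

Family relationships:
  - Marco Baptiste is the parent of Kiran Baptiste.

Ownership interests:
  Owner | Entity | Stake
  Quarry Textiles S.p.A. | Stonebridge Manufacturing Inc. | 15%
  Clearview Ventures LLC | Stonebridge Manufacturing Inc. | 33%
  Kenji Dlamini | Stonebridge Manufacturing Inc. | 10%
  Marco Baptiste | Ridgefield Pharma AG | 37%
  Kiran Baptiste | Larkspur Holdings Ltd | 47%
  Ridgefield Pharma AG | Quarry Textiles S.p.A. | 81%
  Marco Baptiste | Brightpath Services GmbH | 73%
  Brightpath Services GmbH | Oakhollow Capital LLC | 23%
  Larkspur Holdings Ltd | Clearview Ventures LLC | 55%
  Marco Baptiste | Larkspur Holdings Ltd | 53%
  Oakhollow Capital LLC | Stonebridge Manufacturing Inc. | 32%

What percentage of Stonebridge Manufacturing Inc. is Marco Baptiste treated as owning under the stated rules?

By parent–child attribution (R3), Marco Baptiste is treated as also owning Kiran Baptiste's interest in Larkspur Holdings Ltd, giving 53% + 47% = 100%.
Chain via Ridgefield Pharma AG → Quarry Textiles S.p.A. (R1): 37% × 81% × 15% = 4.4955% of Stonebridge Manufacturing Inc.
Chain via Larkspur Holdings Ltd → Clearview Ventures LLC (R1): 100% × 55% × 33% = 18.15% of Stonebridge Manufacturing Inc.
Chain via Brightpath Services GmbH → Oakhollow Capital LLC (R1): 73% × 23% × 32% = 5.3728% of Stonebridge Manufacturing Inc.
Aggregating (R2): 4.4955% + 18.15% + 5.3728% = 28.0183%.

28.0183%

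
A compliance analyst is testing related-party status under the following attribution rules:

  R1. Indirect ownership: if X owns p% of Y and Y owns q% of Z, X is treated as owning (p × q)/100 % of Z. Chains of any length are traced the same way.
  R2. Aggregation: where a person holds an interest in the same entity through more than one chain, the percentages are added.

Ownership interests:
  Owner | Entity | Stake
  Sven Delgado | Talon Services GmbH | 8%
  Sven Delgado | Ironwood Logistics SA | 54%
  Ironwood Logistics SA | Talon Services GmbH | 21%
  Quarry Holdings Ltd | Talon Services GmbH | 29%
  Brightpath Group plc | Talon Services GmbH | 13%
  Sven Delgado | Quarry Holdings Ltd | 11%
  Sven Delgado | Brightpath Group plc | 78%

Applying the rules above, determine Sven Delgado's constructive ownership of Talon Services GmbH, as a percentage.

32.67%

Chain via Brightpath Group plc (R1): 78% × 13% = 10.14% of Talon Services GmbH.
Chain via Ironwood Logistics SA (R1): 54% × 21% = 11.34% of Talon Services GmbH.
Chain via Quarry Holdings Ltd (R1): 11% × 29% = 3.19% of Talon Services GmbH.
Direct interest in Talon Services GmbH: 8%.
Aggregating (R2): 10.14% + 11.34% + 3.19% + 8% = 32.67%.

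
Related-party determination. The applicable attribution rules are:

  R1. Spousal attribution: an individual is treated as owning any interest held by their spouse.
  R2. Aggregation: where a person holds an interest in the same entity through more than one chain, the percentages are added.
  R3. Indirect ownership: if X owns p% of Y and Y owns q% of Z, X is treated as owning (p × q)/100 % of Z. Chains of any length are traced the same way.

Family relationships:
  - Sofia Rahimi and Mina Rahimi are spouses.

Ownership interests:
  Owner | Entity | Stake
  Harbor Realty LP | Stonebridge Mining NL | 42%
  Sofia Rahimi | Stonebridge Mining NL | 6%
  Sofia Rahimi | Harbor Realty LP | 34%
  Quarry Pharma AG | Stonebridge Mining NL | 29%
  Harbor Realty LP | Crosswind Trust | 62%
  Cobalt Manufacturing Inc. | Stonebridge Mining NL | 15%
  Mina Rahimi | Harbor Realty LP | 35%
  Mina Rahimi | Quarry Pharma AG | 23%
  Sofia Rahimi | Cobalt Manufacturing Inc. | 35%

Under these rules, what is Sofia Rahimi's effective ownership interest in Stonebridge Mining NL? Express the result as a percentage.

46.9%

By spousal attribution (R1), Sofia Rahimi is treated as also owning Mina Rahimi's interest in Harbor Realty LP, giving 34% + 35% = 69%.
By spousal attribution (R1), Sofia Rahimi is treated as owning Mina Rahimi's 23% interest in Quarry Pharma AG.
Chain via Harbor Realty LP (R3): 69% × 42% = 28.98% of Stonebridge Mining NL.
Chain via Cobalt Manufacturing Inc. (R3): 35% × 15% = 5.25% of Stonebridge Mining NL.
Direct interest in Stonebridge Mining NL: 6%.
Chain via Quarry Pharma AG (R3): 23% × 29% = 6.67% of Stonebridge Mining NL.
Aggregating (R2): 28.98% + 5.25% + 6% + 6.67% = 46.9%.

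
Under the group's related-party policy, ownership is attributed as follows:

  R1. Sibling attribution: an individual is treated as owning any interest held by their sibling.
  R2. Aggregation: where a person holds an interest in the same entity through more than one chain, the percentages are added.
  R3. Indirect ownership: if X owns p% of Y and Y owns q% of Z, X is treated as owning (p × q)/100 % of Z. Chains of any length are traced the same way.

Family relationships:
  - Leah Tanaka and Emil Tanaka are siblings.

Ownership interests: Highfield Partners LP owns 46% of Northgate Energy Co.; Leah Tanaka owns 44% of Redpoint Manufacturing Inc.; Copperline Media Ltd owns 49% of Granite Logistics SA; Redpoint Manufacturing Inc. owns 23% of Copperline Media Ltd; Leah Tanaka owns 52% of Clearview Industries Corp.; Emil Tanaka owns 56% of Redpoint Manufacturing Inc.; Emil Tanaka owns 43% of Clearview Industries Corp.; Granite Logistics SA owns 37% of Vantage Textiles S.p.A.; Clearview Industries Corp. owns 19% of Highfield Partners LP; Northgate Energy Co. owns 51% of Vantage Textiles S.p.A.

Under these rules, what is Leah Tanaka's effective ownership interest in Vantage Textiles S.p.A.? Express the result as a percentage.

8.40443%

By sibling attribution (R1), Leah Tanaka is treated as also owning Emil Tanaka's interest in Redpoint Manufacturing Inc, giving 44% + 56% = 100%.
By sibling attribution (R1), Leah Tanaka is treated as also owning Emil Tanaka's interest in Clearview Industries Corp, giving 52% + 43% = 95%.
Chain via Redpoint Manufacturing Inc. → Copperline Media Ltd → Granite Logistics SA (R3): 100% × 23% × 49% × 37% = 4.1699% of Vantage Textiles S.p.A.
Chain via Clearview Industries Corp. → Highfield Partners LP → Northgate Energy Co. (R3): 95% × 19% × 46% × 51% = 4.23453% of Vantage Textiles S.p.A.
Aggregating (R2): 4.1699% + 4.23453% = 8.40443%.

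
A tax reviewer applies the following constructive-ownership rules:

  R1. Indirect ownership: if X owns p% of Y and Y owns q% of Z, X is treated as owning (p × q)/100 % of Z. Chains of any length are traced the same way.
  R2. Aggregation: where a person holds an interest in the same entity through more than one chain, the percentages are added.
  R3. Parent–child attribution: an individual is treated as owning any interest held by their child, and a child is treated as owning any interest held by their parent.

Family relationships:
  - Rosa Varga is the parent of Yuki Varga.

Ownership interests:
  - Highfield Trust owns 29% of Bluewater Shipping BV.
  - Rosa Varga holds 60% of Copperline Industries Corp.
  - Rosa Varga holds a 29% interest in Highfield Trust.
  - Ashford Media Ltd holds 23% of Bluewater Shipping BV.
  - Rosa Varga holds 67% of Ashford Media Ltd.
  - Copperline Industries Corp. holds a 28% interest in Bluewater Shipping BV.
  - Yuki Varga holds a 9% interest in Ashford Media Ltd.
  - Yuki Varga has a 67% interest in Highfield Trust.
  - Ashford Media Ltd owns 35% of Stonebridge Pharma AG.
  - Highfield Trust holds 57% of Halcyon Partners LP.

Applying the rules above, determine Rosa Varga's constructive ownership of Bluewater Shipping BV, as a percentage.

62.12%

By parent–child attribution (R3), Rosa Varga is treated as also owning Yuki Varga's interest in Highfield Trust, giving 29% + 67% = 96%.
By parent–child attribution (R3), Rosa Varga is treated as also owning Yuki Varga's interest in Ashford Media Ltd, giving 67% + 9% = 76%.
Chain via Copperline Industries Corp. (R1): 60% × 28% = 16.8% of Bluewater Shipping BV.
Chain via Highfield Trust (R1): 96% × 29% = 27.84% of Bluewater Shipping BV.
Chain via Ashford Media Ltd (R1): 76% × 23% = 17.48% of Bluewater Shipping BV.
Aggregating (R2): 16.8% + 27.84% + 17.48% = 62.12%.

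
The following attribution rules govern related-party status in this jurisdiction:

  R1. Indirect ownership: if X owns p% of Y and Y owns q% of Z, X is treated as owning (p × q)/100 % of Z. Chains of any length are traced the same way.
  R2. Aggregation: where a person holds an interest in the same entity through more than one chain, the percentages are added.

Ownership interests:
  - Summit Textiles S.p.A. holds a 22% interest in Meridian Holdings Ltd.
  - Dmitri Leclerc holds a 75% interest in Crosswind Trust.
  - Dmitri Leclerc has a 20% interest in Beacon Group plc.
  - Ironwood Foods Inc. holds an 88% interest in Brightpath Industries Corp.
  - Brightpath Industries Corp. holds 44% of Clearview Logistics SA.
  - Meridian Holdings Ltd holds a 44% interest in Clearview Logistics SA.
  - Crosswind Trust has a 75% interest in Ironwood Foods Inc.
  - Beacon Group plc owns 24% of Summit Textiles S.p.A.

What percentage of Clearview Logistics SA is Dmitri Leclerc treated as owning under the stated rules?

22.24464%

Chain via Crosswind Trust → Ironwood Foods Inc. → Brightpath Industries Corp. (R1): 75% × 75% × 88% × 44% = 21.78% of Clearview Logistics SA.
Chain via Beacon Group plc → Summit Textiles S.p.A. → Meridian Holdings Ltd (R1): 20% × 24% × 22% × 44% = 0.46464% of Clearview Logistics SA.
Aggregating (R2): 21.78% + 0.46464% = 22.24464%.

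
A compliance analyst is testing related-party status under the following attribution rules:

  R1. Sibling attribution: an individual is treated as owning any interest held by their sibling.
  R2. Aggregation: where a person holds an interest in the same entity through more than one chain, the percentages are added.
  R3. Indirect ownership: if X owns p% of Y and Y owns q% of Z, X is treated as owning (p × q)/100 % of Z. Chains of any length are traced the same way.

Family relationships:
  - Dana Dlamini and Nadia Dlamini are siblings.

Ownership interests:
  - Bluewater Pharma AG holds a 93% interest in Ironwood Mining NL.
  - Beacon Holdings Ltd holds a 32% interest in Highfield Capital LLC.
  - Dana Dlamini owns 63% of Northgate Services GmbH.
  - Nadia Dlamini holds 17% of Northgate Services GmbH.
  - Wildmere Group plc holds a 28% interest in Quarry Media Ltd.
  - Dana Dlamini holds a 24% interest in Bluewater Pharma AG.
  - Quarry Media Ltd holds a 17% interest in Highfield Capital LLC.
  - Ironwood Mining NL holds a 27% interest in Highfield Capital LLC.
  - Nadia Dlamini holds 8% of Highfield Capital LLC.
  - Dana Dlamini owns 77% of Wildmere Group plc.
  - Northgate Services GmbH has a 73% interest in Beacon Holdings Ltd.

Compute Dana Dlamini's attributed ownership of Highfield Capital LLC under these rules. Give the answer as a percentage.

36.3796%

By sibling attribution (R1), Dana Dlamini is treated as also owning Nadia Dlamini's interest in Northgate Services GmbH, giving 63% + 17% = 80%.
By sibling attribution (R1), Dana Dlamini is treated as owning Nadia Dlamini's 8% interest in Highfield Capital LLC.
Chain via Bluewater Pharma AG → Ironwood Mining NL (R3): 24% × 93% × 27% = 6.0264% of Highfield Capital LLC.
Chain via Northgate Services GmbH → Beacon Holdings Ltd (R3): 80% × 73% × 32% = 18.688% of Highfield Capital LLC.
Chain via Wildmere Group plc → Quarry Media Ltd (R3): 77% × 28% × 17% = 3.6652% of Highfield Capital LLC.
Direct interest in Highfield Capital LLC: 8%.
Aggregating (R2): 6.0264% + 18.688% + 3.6652% + 8% = 36.3796%.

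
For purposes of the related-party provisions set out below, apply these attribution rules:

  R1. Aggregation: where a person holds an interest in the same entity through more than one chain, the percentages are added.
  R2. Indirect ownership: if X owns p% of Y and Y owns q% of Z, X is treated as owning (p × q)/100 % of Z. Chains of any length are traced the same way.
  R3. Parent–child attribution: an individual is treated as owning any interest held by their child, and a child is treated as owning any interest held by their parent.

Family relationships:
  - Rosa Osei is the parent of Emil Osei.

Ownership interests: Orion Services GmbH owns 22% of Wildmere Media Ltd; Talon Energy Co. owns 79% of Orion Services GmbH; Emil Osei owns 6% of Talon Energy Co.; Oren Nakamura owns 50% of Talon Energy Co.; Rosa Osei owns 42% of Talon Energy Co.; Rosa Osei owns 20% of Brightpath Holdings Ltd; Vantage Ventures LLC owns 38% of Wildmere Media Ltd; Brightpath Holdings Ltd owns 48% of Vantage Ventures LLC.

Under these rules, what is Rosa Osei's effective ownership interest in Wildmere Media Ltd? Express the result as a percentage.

11.9904%

By parent–child attribution (R3), Rosa Osei is treated as also owning Emil Osei's interest in Talon Energy Co, giving 42% + 6% = 48%.
Chain via Talon Energy Co. → Orion Services GmbH (R2): 48% × 79% × 22% = 8.3424% of Wildmere Media Ltd.
Chain via Brightpath Holdings Ltd → Vantage Ventures LLC (R2): 20% × 48% × 38% = 3.648% of Wildmere Media Ltd.
Aggregating (R1): 8.3424% + 3.648% = 11.9904%.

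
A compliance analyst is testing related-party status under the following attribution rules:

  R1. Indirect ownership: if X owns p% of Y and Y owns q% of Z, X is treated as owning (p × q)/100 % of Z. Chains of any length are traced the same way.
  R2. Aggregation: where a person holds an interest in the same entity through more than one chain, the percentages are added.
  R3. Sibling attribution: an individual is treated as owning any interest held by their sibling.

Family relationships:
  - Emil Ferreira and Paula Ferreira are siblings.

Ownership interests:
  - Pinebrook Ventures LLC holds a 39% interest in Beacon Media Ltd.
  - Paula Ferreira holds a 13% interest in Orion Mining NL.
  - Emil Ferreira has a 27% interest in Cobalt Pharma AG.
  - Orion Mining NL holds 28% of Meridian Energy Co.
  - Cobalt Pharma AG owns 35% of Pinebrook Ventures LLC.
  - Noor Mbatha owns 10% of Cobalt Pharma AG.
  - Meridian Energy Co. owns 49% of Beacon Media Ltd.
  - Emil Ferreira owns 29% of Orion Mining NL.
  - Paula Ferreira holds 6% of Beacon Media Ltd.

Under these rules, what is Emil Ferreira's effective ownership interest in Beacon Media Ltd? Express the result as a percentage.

By sibling attribution (R3), Emil Ferreira is treated as also owning Paula Ferreira's interest in Orion Mining NL, giving 29% + 13% = 42%.
By sibling attribution (R3), Emil Ferreira is treated as owning Paula Ferreira's 6% interest in Beacon Media Ltd.
Chain via Cobalt Pharma AG → Pinebrook Ventures LLC (R1): 27% × 35% × 39% = 3.6855% of Beacon Media Ltd.
Chain via Orion Mining NL → Meridian Energy Co. (R1): 42% × 28% × 49% = 5.7624% of Beacon Media Ltd.
Direct interest in Beacon Media Ltd: 6%.
Aggregating (R2): 3.6855% + 5.7624% + 6% = 15.4479%.

15.4479%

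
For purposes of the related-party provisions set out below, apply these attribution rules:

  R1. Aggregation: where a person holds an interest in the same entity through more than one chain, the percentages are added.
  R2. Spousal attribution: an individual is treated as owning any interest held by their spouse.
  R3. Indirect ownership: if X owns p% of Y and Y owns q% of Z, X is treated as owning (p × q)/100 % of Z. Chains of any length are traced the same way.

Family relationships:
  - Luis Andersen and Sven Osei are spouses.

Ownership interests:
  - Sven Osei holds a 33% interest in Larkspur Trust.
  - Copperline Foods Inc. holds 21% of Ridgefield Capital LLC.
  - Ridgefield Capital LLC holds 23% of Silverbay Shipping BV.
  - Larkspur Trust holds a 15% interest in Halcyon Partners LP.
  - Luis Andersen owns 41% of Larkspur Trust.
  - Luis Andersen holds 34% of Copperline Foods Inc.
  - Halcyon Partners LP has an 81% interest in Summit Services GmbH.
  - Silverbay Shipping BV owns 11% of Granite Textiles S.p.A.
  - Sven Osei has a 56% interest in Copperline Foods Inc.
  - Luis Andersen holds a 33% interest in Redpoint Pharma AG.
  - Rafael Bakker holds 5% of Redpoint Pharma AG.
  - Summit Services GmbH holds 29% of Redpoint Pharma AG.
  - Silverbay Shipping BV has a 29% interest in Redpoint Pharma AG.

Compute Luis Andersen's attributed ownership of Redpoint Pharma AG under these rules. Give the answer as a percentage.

By spousal attribution (R2), Luis Andersen is treated as also owning Sven Osei's interest in Larkspur Trust, giving 41% + 33% = 74%.
By spousal attribution (R2), Luis Andersen is treated as also owning Sven Osei's interest in Copperline Foods Inc, giving 34% + 56% = 90%.
Chain via Larkspur Trust → Halcyon Partners LP → Summit Services GmbH (R3): 74% × 15% × 81% × 29% = 2.60739% of Redpoint Pharma AG.
Chain via Copperline Foods Inc. → Ridgefield Capital LLC → Silverbay Shipping BV (R3): 90% × 21% × 23% × 29% = 1.26063% of Redpoint Pharma AG.
Direct interest in Redpoint Pharma AG: 33%.
Aggregating (R1): 2.60739% + 1.26063% + 33% = 36.86802%.

36.86802%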